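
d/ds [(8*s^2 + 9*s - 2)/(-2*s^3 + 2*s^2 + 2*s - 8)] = ((-16*s - 9)*(s^3 - s^2 - s + 4) - (-3*s^2 + 2*s + 1)*(8*s^2 + 9*s - 2))/(2*(s^3 - s^2 - s + 4)^2)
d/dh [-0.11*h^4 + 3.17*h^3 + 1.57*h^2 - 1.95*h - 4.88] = -0.44*h^3 + 9.51*h^2 + 3.14*h - 1.95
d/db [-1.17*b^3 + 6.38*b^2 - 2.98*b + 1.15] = -3.51*b^2 + 12.76*b - 2.98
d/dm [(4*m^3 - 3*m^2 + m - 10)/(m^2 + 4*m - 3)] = (4*m^4 + 32*m^3 - 49*m^2 + 38*m + 37)/(m^4 + 8*m^3 + 10*m^2 - 24*m + 9)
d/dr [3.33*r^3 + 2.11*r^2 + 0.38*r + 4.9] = 9.99*r^2 + 4.22*r + 0.38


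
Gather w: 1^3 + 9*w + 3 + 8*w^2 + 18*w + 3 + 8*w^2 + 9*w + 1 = 16*w^2 + 36*w + 8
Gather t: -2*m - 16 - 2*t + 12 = -2*m - 2*t - 4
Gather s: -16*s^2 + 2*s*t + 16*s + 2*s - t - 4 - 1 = -16*s^2 + s*(2*t + 18) - t - 5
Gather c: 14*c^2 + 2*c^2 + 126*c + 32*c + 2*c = 16*c^2 + 160*c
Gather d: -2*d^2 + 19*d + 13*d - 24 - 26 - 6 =-2*d^2 + 32*d - 56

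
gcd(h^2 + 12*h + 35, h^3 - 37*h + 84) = h + 7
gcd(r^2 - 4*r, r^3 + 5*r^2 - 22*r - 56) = r - 4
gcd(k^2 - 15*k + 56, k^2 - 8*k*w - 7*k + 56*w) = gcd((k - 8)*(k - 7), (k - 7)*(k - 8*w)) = k - 7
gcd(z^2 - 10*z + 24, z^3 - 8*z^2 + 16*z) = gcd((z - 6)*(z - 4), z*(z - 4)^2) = z - 4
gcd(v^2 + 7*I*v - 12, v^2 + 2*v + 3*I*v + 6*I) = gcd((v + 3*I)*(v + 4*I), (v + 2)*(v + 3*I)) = v + 3*I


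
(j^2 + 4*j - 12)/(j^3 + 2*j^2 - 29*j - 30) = (j - 2)/(j^2 - 4*j - 5)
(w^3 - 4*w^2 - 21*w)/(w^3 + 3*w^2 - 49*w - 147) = w/(w + 7)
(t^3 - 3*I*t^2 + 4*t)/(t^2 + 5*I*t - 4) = t*(t - 4*I)/(t + 4*I)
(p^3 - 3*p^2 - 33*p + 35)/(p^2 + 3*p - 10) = (p^2 - 8*p + 7)/(p - 2)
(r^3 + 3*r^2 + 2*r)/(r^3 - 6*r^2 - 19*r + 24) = r*(r^2 + 3*r + 2)/(r^3 - 6*r^2 - 19*r + 24)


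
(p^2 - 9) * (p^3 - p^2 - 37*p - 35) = p^5 - p^4 - 46*p^3 - 26*p^2 + 333*p + 315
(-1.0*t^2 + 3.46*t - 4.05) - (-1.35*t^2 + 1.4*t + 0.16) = 0.35*t^2 + 2.06*t - 4.21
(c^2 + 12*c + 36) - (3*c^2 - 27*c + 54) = -2*c^2 + 39*c - 18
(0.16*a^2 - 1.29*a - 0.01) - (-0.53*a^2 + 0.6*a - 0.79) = 0.69*a^2 - 1.89*a + 0.78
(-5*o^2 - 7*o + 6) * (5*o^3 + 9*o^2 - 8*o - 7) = -25*o^5 - 80*o^4 + 7*o^3 + 145*o^2 + o - 42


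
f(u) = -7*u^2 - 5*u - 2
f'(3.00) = -47.00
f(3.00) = -80.00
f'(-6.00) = 79.00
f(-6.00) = -224.00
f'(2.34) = -37.76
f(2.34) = -52.03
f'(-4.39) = 56.46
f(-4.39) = -114.95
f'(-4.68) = 60.52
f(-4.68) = -131.92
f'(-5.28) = 68.92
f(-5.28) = -170.75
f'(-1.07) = 9.98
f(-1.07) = -4.66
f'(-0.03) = -4.58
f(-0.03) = -1.86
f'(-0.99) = 8.86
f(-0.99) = -3.91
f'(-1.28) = 12.92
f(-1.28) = -7.07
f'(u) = -14*u - 5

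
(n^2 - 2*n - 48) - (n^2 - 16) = -2*n - 32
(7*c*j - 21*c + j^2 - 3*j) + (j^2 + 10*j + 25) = 7*c*j - 21*c + 2*j^2 + 7*j + 25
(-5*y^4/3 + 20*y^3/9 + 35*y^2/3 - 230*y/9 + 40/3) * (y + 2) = -5*y^5/3 - 10*y^4/9 + 145*y^3/9 - 20*y^2/9 - 340*y/9 + 80/3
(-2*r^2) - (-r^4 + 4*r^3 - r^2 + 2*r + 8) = r^4 - 4*r^3 - r^2 - 2*r - 8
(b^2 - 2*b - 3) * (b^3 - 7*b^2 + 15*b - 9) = b^5 - 9*b^4 + 26*b^3 - 18*b^2 - 27*b + 27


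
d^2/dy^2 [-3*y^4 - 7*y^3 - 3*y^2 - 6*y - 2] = -36*y^2 - 42*y - 6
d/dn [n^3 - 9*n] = 3*n^2 - 9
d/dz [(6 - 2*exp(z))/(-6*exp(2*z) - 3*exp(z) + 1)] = (-12*exp(2*z) + 72*exp(z) + 16)*exp(z)/(36*exp(4*z) + 36*exp(3*z) - 3*exp(2*z) - 6*exp(z) + 1)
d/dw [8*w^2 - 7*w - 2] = 16*w - 7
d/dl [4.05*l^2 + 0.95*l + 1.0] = 8.1*l + 0.95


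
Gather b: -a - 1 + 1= -a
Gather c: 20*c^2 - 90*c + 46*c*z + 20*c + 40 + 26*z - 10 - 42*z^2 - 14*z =20*c^2 + c*(46*z - 70) - 42*z^2 + 12*z + 30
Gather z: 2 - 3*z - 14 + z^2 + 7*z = z^2 + 4*z - 12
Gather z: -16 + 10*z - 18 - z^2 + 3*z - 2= -z^2 + 13*z - 36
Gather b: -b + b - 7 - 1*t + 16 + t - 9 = 0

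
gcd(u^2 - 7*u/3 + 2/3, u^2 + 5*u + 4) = 1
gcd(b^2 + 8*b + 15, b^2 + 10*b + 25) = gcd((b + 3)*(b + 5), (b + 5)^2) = b + 5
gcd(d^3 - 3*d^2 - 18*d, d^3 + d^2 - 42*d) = d^2 - 6*d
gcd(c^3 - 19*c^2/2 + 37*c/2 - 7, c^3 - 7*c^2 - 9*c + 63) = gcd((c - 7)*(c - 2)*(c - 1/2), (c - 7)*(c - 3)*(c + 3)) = c - 7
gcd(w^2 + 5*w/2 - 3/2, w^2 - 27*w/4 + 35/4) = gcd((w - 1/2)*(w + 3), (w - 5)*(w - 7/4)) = 1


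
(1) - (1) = 0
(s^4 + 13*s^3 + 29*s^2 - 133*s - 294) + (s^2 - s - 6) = s^4 + 13*s^3 + 30*s^2 - 134*s - 300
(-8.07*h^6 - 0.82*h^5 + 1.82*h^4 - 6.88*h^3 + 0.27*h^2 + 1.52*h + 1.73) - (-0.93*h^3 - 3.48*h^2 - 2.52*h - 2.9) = -8.07*h^6 - 0.82*h^5 + 1.82*h^4 - 5.95*h^3 + 3.75*h^2 + 4.04*h + 4.63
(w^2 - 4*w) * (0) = 0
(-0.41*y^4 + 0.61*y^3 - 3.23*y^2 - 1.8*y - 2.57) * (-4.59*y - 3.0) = 1.8819*y^5 - 1.5699*y^4 + 12.9957*y^3 + 17.952*y^2 + 17.1963*y + 7.71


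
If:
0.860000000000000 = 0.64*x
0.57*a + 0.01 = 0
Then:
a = -0.02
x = 1.34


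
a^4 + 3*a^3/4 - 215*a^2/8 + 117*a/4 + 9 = (a - 4)*(a - 3/2)*(a + 1/4)*(a + 6)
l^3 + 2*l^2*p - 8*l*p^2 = l*(l - 2*p)*(l + 4*p)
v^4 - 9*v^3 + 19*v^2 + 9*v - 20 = (v - 5)*(v - 4)*(v - 1)*(v + 1)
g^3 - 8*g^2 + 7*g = g*(g - 7)*(g - 1)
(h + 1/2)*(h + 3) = h^2 + 7*h/2 + 3/2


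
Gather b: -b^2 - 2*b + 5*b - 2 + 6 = -b^2 + 3*b + 4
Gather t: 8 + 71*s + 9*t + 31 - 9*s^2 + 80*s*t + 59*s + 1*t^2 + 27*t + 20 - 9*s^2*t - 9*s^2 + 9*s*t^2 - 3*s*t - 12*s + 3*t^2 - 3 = -18*s^2 + 118*s + t^2*(9*s + 4) + t*(-9*s^2 + 77*s + 36) + 56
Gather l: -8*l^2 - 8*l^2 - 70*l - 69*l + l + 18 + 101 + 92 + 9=-16*l^2 - 138*l + 220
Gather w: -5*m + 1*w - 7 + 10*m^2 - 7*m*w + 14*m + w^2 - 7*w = 10*m^2 + 9*m + w^2 + w*(-7*m - 6) - 7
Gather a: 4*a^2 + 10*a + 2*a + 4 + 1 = 4*a^2 + 12*a + 5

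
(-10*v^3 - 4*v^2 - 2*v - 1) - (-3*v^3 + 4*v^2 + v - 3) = -7*v^3 - 8*v^2 - 3*v + 2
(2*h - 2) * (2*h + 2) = 4*h^2 - 4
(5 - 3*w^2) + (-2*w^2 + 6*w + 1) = -5*w^2 + 6*w + 6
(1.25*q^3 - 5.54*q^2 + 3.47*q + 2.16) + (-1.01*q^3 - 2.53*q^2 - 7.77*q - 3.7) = 0.24*q^3 - 8.07*q^2 - 4.3*q - 1.54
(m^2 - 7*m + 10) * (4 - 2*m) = -2*m^3 + 18*m^2 - 48*m + 40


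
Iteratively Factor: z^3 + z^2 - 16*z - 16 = (z + 4)*(z^2 - 3*z - 4) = (z + 1)*(z + 4)*(z - 4)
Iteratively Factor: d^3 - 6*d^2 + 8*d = (d - 4)*(d^2 - 2*d) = (d - 4)*(d - 2)*(d)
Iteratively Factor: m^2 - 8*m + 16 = (m - 4)*(m - 4)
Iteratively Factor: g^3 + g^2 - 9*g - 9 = (g + 1)*(g^2 - 9) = (g - 3)*(g + 1)*(g + 3)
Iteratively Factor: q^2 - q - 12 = (q - 4)*(q + 3)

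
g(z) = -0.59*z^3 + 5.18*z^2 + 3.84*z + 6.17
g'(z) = -1.77*z^2 + 10.36*z + 3.84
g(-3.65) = 89.85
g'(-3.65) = -57.55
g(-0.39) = 5.50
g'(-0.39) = -0.47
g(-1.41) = 12.71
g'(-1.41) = -14.29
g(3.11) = 50.47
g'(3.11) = 18.94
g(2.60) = 40.80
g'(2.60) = 18.81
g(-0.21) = 5.60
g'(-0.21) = 1.59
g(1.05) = 15.23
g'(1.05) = 12.77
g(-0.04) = 6.02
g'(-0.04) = 3.42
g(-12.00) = 1725.53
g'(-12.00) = -375.36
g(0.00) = 6.17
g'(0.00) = 3.84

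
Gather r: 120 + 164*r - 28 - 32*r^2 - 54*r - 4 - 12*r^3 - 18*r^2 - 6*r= -12*r^3 - 50*r^2 + 104*r + 88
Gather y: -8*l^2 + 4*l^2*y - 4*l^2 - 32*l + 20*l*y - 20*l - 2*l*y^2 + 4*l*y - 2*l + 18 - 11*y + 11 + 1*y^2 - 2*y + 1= -12*l^2 - 54*l + y^2*(1 - 2*l) + y*(4*l^2 + 24*l - 13) + 30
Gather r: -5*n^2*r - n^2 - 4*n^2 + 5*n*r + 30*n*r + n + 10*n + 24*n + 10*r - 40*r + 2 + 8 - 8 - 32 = -5*n^2 + 35*n + r*(-5*n^2 + 35*n - 30) - 30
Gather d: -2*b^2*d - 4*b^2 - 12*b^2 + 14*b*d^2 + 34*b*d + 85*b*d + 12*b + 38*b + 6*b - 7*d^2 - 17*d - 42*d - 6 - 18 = -16*b^2 + 56*b + d^2*(14*b - 7) + d*(-2*b^2 + 119*b - 59) - 24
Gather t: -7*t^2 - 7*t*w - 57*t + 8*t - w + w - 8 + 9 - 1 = -7*t^2 + t*(-7*w - 49)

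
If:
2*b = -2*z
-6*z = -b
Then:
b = 0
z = 0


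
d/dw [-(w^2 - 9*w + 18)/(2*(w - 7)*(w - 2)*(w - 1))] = (w^4 - 18*w^3 + 121*w^2 - 332*w + 288)/(2*(w^6 - 20*w^5 + 146*w^4 - 488*w^3 + 809*w^2 - 644*w + 196))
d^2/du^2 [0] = 0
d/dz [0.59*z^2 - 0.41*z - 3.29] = 1.18*z - 0.41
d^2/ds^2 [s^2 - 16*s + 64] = 2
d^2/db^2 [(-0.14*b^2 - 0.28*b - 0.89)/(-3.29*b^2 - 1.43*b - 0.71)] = (-1.77635683940025e-15*b^4 + 4.74418*b^3 + 55.838538*b^2 + 21.198786*b - 0.9454)/(35.611289*b^6 + 46.435389*b^5 + 43.238496*b^4 + 22.966229*b^3 + 9.331104*b^2 + 2.162589*b + 0.357911)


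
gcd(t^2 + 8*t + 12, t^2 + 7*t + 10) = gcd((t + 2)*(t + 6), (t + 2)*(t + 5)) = t + 2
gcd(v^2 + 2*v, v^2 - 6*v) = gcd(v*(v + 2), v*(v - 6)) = v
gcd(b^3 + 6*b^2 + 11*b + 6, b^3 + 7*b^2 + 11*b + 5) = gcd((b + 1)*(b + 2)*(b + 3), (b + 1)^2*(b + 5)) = b + 1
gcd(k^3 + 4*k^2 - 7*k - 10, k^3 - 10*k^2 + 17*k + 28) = k + 1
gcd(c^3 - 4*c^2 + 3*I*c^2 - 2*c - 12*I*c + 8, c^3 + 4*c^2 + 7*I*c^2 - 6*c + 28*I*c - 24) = c + I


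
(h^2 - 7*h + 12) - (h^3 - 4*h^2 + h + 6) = -h^3 + 5*h^2 - 8*h + 6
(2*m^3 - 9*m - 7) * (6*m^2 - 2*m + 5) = 12*m^5 - 4*m^4 - 44*m^3 - 24*m^2 - 31*m - 35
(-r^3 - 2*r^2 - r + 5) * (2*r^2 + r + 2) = -2*r^5 - 5*r^4 - 6*r^3 + 5*r^2 + 3*r + 10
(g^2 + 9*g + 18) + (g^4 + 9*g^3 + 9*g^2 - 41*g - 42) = g^4 + 9*g^3 + 10*g^2 - 32*g - 24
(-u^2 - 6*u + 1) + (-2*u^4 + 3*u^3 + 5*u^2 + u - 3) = -2*u^4 + 3*u^3 + 4*u^2 - 5*u - 2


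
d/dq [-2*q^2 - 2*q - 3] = -4*q - 2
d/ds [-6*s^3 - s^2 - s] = -18*s^2 - 2*s - 1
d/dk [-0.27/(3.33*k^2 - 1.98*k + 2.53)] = (1.7982*k - 0.5346)/(3.33*k^2 - 1.98*k + 2.53)^2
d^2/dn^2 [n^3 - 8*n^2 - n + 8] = 6*n - 16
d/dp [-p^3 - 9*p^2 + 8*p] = -3*p^2 - 18*p + 8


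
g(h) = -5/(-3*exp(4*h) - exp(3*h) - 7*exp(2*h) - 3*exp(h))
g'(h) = -5*(12*exp(4*h) + 3*exp(3*h) + 14*exp(2*h) + 3*exp(h))/(-3*exp(4*h) - exp(3*h) - 7*exp(2*h) - 3*exp(h))^2 = 5*(-12*exp(3*h) - 3*exp(2*h) - 14*exp(h) - 3)*exp(-h)/(3*exp(3*h) + exp(2*h) + 7*exp(h) + 3)^2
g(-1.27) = 3.48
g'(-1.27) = -5.07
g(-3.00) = 29.97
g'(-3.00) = -33.14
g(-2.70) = 21.40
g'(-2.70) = -24.37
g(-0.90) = 1.98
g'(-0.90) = -3.18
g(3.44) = 0.00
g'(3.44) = -0.00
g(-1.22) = 3.24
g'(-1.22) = -4.77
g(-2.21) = 12.05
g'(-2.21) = -14.60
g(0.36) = 0.15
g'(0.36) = -0.39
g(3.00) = 0.00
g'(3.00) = 0.00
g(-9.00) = 13501.25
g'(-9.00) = -13505.14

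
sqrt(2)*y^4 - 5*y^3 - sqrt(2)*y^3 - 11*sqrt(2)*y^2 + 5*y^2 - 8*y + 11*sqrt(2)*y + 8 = (y - 1)*(y - 4*sqrt(2))*(y + sqrt(2))*(sqrt(2)*y + 1)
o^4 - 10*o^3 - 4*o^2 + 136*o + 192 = (o - 8)*(o - 6)*(o + 2)^2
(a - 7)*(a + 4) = a^2 - 3*a - 28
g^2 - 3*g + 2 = (g - 2)*(g - 1)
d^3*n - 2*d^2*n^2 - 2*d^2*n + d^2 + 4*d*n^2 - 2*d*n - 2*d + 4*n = (d - 2)*(d - 2*n)*(d*n + 1)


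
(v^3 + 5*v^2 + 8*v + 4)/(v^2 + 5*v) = (v^3 + 5*v^2 + 8*v + 4)/(v*(v + 5))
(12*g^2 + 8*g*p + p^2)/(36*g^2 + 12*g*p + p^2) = (2*g + p)/(6*g + p)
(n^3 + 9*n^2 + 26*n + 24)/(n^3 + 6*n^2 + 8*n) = (n + 3)/n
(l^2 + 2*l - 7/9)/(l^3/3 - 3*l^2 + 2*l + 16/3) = (9*l^2 + 18*l - 7)/(3*(l^3 - 9*l^2 + 6*l + 16))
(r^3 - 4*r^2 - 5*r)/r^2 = r - 4 - 5/r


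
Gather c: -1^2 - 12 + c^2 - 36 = c^2 - 49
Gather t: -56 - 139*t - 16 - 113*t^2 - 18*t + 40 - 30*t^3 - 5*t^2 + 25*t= -30*t^3 - 118*t^2 - 132*t - 32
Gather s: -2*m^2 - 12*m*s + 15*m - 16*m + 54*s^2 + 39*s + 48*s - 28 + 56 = -2*m^2 - m + 54*s^2 + s*(87 - 12*m) + 28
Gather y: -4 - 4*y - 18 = -4*y - 22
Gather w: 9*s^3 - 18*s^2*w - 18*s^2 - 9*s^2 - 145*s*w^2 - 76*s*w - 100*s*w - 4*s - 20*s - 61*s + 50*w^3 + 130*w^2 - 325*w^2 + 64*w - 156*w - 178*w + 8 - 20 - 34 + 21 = 9*s^3 - 27*s^2 - 85*s + 50*w^3 + w^2*(-145*s - 195) + w*(-18*s^2 - 176*s - 270) - 25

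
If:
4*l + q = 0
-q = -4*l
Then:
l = 0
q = 0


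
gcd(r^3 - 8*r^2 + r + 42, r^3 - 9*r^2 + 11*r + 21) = r^2 - 10*r + 21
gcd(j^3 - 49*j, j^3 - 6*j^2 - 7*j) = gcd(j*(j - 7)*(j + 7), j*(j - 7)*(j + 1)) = j^2 - 7*j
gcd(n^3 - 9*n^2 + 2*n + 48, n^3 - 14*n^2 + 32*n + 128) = n^2 - 6*n - 16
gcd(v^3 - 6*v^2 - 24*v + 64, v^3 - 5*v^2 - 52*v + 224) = v - 8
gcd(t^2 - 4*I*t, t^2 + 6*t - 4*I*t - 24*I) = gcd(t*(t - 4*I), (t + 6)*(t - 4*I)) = t - 4*I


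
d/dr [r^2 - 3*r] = 2*r - 3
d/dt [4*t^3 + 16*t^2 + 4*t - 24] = 12*t^2 + 32*t + 4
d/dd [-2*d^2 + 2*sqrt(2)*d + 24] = -4*d + 2*sqrt(2)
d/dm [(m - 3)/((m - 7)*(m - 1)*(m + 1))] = 2*(-m^3 + 8*m^2 - 21*m + 2)/(m^6 - 14*m^5 + 47*m^4 + 28*m^3 - 97*m^2 - 14*m + 49)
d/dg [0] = 0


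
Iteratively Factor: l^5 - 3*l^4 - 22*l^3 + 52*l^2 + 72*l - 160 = (l + 2)*(l^4 - 5*l^3 - 12*l^2 + 76*l - 80) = (l - 5)*(l + 2)*(l^3 - 12*l + 16) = (l - 5)*(l + 2)*(l + 4)*(l^2 - 4*l + 4) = (l - 5)*(l - 2)*(l + 2)*(l + 4)*(l - 2)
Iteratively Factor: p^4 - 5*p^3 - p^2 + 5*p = (p)*(p^3 - 5*p^2 - p + 5) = p*(p - 1)*(p^2 - 4*p - 5) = p*(p - 5)*(p - 1)*(p + 1)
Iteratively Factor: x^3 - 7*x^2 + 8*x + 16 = (x - 4)*(x^2 - 3*x - 4) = (x - 4)^2*(x + 1)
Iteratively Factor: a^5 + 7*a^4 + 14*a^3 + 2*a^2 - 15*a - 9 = (a + 3)*(a^4 + 4*a^3 + 2*a^2 - 4*a - 3) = (a + 3)^2*(a^3 + a^2 - a - 1) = (a - 1)*(a + 3)^2*(a^2 + 2*a + 1) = (a - 1)*(a + 1)*(a + 3)^2*(a + 1)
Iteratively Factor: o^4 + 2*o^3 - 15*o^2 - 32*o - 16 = (o + 4)*(o^3 - 2*o^2 - 7*o - 4) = (o + 1)*(o + 4)*(o^2 - 3*o - 4) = (o + 1)^2*(o + 4)*(o - 4)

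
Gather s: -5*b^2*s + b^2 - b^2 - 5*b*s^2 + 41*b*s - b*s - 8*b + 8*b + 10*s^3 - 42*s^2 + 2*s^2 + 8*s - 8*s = 10*s^3 + s^2*(-5*b - 40) + s*(-5*b^2 + 40*b)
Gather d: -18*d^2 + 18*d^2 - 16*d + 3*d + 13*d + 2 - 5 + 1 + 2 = 0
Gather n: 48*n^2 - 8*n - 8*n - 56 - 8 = 48*n^2 - 16*n - 64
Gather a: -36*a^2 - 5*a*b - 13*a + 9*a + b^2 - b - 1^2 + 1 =-36*a^2 + a*(-5*b - 4) + b^2 - b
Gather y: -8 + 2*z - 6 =2*z - 14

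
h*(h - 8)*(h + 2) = h^3 - 6*h^2 - 16*h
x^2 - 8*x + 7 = (x - 7)*(x - 1)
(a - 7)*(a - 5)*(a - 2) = a^3 - 14*a^2 + 59*a - 70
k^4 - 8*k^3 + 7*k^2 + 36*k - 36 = (k - 6)*(k - 3)*(k - 1)*(k + 2)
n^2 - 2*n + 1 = (n - 1)^2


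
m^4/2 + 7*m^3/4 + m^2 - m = m*(m/2 + 1)*(m - 1/2)*(m + 2)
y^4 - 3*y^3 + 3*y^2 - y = y*(y - 1)^3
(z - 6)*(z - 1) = z^2 - 7*z + 6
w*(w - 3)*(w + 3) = w^3 - 9*w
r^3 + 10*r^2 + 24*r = r*(r + 4)*(r + 6)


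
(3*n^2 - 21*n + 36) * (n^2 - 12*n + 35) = 3*n^4 - 57*n^3 + 393*n^2 - 1167*n + 1260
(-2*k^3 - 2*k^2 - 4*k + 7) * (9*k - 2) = -18*k^4 - 14*k^3 - 32*k^2 + 71*k - 14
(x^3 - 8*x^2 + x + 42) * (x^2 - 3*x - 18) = x^5 - 11*x^4 + 7*x^3 + 183*x^2 - 144*x - 756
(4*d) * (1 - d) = -4*d^2 + 4*d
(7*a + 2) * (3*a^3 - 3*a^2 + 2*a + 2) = 21*a^4 - 15*a^3 + 8*a^2 + 18*a + 4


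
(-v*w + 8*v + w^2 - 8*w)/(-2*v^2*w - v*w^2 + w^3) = (v*w - 8*v - w^2 + 8*w)/(w*(2*v^2 + v*w - w^2))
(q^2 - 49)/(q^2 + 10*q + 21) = (q - 7)/(q + 3)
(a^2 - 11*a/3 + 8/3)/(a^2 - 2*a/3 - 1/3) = (3*a - 8)/(3*a + 1)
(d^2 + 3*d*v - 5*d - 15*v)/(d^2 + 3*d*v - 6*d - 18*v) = (d - 5)/(d - 6)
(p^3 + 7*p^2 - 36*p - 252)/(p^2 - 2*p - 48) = (p^2 + p - 42)/(p - 8)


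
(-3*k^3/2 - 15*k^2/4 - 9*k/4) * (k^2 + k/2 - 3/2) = -3*k^5/2 - 9*k^4/2 - 15*k^3/8 + 9*k^2/2 + 27*k/8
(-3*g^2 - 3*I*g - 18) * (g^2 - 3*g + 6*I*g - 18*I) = -3*g^4 + 9*g^3 - 21*I*g^3 + 63*I*g^2 - 108*I*g + 324*I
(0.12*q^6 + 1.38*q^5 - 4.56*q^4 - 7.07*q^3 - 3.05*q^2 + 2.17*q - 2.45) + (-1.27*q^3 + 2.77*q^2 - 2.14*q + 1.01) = 0.12*q^6 + 1.38*q^5 - 4.56*q^4 - 8.34*q^3 - 0.28*q^2 + 0.0299999999999998*q - 1.44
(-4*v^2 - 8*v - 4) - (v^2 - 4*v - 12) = -5*v^2 - 4*v + 8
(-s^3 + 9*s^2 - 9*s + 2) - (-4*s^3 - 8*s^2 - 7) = 3*s^3 + 17*s^2 - 9*s + 9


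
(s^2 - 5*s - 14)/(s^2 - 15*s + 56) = (s + 2)/(s - 8)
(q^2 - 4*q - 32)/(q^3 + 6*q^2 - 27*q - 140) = (q - 8)/(q^2 + 2*q - 35)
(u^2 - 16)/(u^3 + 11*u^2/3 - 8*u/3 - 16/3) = 3*(u - 4)/(3*u^2 - u - 4)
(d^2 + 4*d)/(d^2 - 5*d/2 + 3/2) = 2*d*(d + 4)/(2*d^2 - 5*d + 3)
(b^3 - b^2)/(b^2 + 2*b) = b*(b - 1)/(b + 2)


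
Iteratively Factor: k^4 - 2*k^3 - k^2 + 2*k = (k - 1)*(k^3 - k^2 - 2*k) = k*(k - 1)*(k^2 - k - 2) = k*(k - 1)*(k + 1)*(k - 2)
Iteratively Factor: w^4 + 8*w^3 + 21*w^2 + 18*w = (w + 2)*(w^3 + 6*w^2 + 9*w) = w*(w + 2)*(w^2 + 6*w + 9) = w*(w + 2)*(w + 3)*(w + 3)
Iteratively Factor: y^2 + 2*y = (y)*(y + 2)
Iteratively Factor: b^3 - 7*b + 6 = (b + 3)*(b^2 - 3*b + 2) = (b - 2)*(b + 3)*(b - 1)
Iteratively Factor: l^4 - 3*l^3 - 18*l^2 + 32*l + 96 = (l - 4)*(l^3 + l^2 - 14*l - 24) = (l - 4)*(l + 3)*(l^2 - 2*l - 8) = (l - 4)*(l + 2)*(l + 3)*(l - 4)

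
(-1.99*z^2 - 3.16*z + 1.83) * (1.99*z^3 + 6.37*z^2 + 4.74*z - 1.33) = -3.9601*z^5 - 18.9647*z^4 - 25.9201*z^3 - 0.674600000000001*z^2 + 12.877*z - 2.4339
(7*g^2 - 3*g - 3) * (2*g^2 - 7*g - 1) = 14*g^4 - 55*g^3 + 8*g^2 + 24*g + 3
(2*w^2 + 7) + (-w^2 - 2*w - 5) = w^2 - 2*w + 2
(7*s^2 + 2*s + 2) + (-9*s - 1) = 7*s^2 - 7*s + 1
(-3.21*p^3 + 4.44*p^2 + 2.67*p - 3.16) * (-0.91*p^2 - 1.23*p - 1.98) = 2.9211*p^5 - 0.0921000000000012*p^4 - 1.5351*p^3 - 9.1997*p^2 - 1.3998*p + 6.2568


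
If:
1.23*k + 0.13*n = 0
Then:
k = -0.105691056910569*n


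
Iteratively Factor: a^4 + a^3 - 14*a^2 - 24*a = (a + 2)*(a^3 - a^2 - 12*a) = (a - 4)*(a + 2)*(a^2 + 3*a) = (a - 4)*(a + 2)*(a + 3)*(a)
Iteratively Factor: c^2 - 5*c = (c - 5)*(c)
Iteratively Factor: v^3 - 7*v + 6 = (v + 3)*(v^2 - 3*v + 2) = (v - 1)*(v + 3)*(v - 2)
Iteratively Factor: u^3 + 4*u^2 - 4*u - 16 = (u + 4)*(u^2 - 4) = (u + 2)*(u + 4)*(u - 2)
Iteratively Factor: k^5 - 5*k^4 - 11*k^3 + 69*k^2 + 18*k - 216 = (k + 2)*(k^4 - 7*k^3 + 3*k^2 + 63*k - 108) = (k - 3)*(k + 2)*(k^3 - 4*k^2 - 9*k + 36) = (k - 4)*(k - 3)*(k + 2)*(k^2 - 9) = (k - 4)*(k - 3)^2*(k + 2)*(k + 3)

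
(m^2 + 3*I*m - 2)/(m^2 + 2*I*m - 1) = (m + 2*I)/(m + I)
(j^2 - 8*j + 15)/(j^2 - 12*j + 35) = (j - 3)/(j - 7)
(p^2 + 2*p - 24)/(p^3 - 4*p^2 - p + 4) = (p + 6)/(p^2 - 1)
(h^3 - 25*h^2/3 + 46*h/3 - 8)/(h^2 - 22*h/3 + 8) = h - 1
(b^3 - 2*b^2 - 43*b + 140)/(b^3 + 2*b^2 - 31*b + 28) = (b - 5)/(b - 1)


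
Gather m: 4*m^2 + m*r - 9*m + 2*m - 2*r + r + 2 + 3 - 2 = 4*m^2 + m*(r - 7) - r + 3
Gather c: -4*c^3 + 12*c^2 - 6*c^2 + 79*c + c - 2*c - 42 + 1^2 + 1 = -4*c^3 + 6*c^2 + 78*c - 40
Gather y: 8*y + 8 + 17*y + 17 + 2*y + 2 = 27*y + 27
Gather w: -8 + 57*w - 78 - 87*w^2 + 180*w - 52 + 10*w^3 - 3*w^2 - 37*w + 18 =10*w^3 - 90*w^2 + 200*w - 120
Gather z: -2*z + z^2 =z^2 - 2*z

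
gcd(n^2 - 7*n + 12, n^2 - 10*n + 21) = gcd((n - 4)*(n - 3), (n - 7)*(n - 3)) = n - 3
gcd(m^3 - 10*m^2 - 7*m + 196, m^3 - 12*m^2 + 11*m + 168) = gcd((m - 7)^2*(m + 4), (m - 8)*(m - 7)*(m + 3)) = m - 7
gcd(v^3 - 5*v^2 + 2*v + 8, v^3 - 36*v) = 1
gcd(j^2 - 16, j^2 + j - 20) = j - 4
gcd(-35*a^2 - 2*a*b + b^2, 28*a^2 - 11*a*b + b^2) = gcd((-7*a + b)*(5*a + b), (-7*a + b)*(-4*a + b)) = 7*a - b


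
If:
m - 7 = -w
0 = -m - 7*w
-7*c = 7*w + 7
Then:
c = 1/6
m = 49/6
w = -7/6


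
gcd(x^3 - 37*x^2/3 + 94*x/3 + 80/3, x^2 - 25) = x - 5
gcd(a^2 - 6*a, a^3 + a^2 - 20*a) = a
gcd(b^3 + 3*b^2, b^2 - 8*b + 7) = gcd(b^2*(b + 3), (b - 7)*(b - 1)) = 1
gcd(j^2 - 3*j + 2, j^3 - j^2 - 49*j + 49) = j - 1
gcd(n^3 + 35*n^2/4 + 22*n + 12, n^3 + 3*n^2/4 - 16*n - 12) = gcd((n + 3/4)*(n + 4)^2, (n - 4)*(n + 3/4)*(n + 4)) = n^2 + 19*n/4 + 3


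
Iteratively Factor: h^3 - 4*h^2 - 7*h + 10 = (h + 2)*(h^2 - 6*h + 5) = (h - 1)*(h + 2)*(h - 5)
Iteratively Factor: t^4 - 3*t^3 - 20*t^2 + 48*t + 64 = (t + 1)*(t^3 - 4*t^2 - 16*t + 64) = (t - 4)*(t + 1)*(t^2 - 16) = (t - 4)*(t + 1)*(t + 4)*(t - 4)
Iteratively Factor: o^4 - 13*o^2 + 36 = (o + 3)*(o^3 - 3*o^2 - 4*o + 12) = (o - 2)*(o + 3)*(o^2 - o - 6) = (o - 3)*(o - 2)*(o + 3)*(o + 2)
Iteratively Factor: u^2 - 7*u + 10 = (u - 5)*(u - 2)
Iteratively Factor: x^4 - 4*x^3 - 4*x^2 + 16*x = (x + 2)*(x^3 - 6*x^2 + 8*x) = (x - 2)*(x + 2)*(x^2 - 4*x) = (x - 4)*(x - 2)*(x + 2)*(x)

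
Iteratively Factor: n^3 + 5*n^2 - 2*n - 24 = (n + 4)*(n^2 + n - 6) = (n - 2)*(n + 4)*(n + 3)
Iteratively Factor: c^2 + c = (c)*(c + 1)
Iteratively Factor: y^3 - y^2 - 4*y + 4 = (y - 1)*(y^2 - 4) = (y - 1)*(y + 2)*(y - 2)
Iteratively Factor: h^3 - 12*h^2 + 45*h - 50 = (h - 5)*(h^2 - 7*h + 10) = (h - 5)*(h - 2)*(h - 5)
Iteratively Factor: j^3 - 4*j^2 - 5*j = (j - 5)*(j^2 + j) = j*(j - 5)*(j + 1)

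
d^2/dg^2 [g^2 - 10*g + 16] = 2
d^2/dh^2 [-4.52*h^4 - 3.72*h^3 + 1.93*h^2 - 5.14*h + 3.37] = -54.24*h^2 - 22.32*h + 3.86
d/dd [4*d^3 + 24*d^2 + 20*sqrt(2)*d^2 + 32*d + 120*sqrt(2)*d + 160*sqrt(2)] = 12*d^2 + 48*d + 40*sqrt(2)*d + 32 + 120*sqrt(2)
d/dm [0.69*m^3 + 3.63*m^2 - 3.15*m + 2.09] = 2.07*m^2 + 7.26*m - 3.15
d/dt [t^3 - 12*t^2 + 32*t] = 3*t^2 - 24*t + 32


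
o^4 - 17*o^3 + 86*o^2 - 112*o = o*(o - 8)*(o - 7)*(o - 2)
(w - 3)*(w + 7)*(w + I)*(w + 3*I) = w^4 + 4*w^3 + 4*I*w^3 - 24*w^2 + 16*I*w^2 - 12*w - 84*I*w + 63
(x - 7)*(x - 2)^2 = x^3 - 11*x^2 + 32*x - 28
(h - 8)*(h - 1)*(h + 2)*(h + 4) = h^4 - 3*h^3 - 38*h^2 - 24*h + 64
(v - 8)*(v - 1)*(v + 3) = v^3 - 6*v^2 - 19*v + 24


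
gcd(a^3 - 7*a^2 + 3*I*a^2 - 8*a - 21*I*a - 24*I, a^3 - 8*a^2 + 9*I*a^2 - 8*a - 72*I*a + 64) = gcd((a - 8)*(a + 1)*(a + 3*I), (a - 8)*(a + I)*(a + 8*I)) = a - 8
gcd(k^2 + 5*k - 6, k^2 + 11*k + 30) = k + 6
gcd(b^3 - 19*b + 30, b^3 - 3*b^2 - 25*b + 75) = b^2 + 2*b - 15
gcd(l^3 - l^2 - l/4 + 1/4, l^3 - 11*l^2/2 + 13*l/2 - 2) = l^2 - 3*l/2 + 1/2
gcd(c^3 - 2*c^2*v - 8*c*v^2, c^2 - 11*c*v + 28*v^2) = -c + 4*v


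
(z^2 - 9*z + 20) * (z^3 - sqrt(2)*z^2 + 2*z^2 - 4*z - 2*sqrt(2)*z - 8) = z^5 - 7*z^4 - sqrt(2)*z^4 - 2*z^3 + 7*sqrt(2)*z^3 - 2*sqrt(2)*z^2 + 68*z^2 - 40*sqrt(2)*z - 8*z - 160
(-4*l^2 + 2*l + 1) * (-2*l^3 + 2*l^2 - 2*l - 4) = 8*l^5 - 12*l^4 + 10*l^3 + 14*l^2 - 10*l - 4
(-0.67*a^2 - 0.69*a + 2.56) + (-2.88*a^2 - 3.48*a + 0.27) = -3.55*a^2 - 4.17*a + 2.83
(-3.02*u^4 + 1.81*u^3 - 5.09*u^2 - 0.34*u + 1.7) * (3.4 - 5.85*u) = 17.667*u^5 - 20.8565*u^4 + 35.9305*u^3 - 15.317*u^2 - 11.101*u + 5.78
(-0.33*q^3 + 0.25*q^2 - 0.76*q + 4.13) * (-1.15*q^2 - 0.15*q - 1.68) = 0.3795*q^5 - 0.238*q^4 + 1.3909*q^3 - 5.0555*q^2 + 0.6573*q - 6.9384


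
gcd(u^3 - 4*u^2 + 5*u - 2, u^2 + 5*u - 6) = u - 1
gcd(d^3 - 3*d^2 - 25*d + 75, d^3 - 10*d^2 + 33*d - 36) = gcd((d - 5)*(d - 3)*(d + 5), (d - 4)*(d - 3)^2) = d - 3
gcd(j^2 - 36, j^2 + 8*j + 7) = 1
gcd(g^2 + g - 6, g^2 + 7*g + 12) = g + 3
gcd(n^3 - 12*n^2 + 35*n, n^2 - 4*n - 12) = 1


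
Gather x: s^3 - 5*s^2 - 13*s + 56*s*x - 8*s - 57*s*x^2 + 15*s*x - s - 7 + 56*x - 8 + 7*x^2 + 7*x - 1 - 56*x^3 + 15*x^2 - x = s^3 - 5*s^2 - 22*s - 56*x^3 + x^2*(22 - 57*s) + x*(71*s + 62) - 16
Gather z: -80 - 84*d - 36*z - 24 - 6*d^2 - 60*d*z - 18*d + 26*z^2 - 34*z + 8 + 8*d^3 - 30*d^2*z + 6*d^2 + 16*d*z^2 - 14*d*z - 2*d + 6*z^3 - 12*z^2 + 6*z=8*d^3 - 104*d + 6*z^3 + z^2*(16*d + 14) + z*(-30*d^2 - 74*d - 64) - 96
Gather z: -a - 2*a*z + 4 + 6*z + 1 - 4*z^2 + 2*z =-a - 4*z^2 + z*(8 - 2*a) + 5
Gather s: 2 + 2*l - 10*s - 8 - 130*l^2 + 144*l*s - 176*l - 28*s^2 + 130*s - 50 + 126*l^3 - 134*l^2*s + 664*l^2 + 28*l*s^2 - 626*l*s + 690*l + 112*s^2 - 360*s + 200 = 126*l^3 + 534*l^2 + 516*l + s^2*(28*l + 84) + s*(-134*l^2 - 482*l - 240) + 144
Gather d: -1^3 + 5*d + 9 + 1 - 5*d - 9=0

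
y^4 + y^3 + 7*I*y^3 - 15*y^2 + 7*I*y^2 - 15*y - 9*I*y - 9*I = (y + 1)*(y + I)*(y + 3*I)^2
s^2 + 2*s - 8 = (s - 2)*(s + 4)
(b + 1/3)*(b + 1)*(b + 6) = b^3 + 22*b^2/3 + 25*b/3 + 2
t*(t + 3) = t^2 + 3*t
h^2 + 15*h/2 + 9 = (h + 3/2)*(h + 6)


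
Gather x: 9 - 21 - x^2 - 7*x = -x^2 - 7*x - 12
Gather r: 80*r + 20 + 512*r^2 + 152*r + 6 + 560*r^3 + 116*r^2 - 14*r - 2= 560*r^3 + 628*r^2 + 218*r + 24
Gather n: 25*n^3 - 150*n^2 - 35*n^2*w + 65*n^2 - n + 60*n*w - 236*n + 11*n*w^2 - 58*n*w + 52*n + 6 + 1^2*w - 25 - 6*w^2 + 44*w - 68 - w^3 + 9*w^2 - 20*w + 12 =25*n^3 + n^2*(-35*w - 85) + n*(11*w^2 + 2*w - 185) - w^3 + 3*w^2 + 25*w - 75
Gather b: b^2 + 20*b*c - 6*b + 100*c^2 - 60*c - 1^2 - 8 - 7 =b^2 + b*(20*c - 6) + 100*c^2 - 60*c - 16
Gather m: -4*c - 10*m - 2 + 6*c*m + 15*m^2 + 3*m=-4*c + 15*m^2 + m*(6*c - 7) - 2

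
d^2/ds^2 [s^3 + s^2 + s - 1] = 6*s + 2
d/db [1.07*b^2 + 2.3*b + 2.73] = 2.14*b + 2.3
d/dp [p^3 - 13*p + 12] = 3*p^2 - 13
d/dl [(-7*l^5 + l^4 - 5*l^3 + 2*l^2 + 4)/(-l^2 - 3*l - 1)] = (21*l^6 + 82*l^5 + 31*l^4 + 26*l^3 + 9*l^2 + 4*l + 12)/(l^4 + 6*l^3 + 11*l^2 + 6*l + 1)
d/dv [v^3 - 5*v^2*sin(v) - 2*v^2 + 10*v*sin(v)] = -5*v^2*cos(v) + 3*v^2 + 10*sqrt(2)*v*cos(v + pi/4) - 4*v + 10*sin(v)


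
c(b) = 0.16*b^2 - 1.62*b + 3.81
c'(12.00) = 2.22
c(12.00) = 7.41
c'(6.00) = 0.30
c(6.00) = -0.15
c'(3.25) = -0.58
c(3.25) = 0.23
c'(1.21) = -1.23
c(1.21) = 2.08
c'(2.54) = -0.81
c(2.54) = 0.73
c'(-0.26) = -1.70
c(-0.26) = 4.24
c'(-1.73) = -2.17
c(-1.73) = 7.09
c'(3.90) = -0.37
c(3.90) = -0.07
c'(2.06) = -0.96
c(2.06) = 1.15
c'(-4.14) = -2.94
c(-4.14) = 13.26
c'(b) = 0.32*b - 1.62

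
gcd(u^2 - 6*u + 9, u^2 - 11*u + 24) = u - 3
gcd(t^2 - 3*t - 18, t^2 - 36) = t - 6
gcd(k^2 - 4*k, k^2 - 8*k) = k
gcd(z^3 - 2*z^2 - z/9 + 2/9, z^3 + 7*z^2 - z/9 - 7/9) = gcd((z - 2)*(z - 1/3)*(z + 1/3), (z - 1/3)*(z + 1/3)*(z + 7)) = z^2 - 1/9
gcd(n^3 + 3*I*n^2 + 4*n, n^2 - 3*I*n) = n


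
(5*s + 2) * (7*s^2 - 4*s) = 35*s^3 - 6*s^2 - 8*s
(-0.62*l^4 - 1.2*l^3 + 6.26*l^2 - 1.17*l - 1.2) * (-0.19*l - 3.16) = 0.1178*l^5 + 2.1872*l^4 + 2.6026*l^3 - 19.5593*l^2 + 3.9252*l + 3.792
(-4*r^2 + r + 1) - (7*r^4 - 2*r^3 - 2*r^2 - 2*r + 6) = -7*r^4 + 2*r^3 - 2*r^2 + 3*r - 5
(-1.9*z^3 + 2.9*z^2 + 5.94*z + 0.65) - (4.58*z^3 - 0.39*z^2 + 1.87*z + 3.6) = -6.48*z^3 + 3.29*z^2 + 4.07*z - 2.95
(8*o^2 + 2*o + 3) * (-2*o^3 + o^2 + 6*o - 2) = -16*o^5 + 4*o^4 + 44*o^3 - o^2 + 14*o - 6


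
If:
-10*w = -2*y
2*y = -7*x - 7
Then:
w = y/5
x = -2*y/7 - 1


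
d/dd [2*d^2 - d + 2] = 4*d - 1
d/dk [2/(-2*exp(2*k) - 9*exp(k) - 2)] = (8*exp(k) + 18)*exp(k)/(2*exp(2*k) + 9*exp(k) + 2)^2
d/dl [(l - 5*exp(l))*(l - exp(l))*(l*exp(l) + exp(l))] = ((1 - exp(l))*(l + 1)*(l - 5*exp(l)) - (l + 1)*(l - exp(l))*(5*exp(l) - 1) + (l + 2)*(l - 5*exp(l))*(l - exp(l)))*exp(l)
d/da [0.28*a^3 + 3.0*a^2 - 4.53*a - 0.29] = 0.84*a^2 + 6.0*a - 4.53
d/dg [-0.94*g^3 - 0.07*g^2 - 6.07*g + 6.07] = -2.82*g^2 - 0.14*g - 6.07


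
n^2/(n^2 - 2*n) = n/(n - 2)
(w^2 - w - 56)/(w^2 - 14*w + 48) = (w + 7)/(w - 6)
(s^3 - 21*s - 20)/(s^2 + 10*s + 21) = (s^3 - 21*s - 20)/(s^2 + 10*s + 21)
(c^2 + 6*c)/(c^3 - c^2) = (c + 6)/(c*(c - 1))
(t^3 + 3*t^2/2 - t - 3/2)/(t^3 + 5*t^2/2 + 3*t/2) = (t - 1)/t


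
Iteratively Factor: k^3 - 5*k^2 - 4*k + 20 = (k - 2)*(k^2 - 3*k - 10) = (k - 5)*(k - 2)*(k + 2)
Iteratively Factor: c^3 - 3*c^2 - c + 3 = (c - 1)*(c^2 - 2*c - 3) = (c - 1)*(c + 1)*(c - 3)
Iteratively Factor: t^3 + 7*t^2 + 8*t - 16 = (t + 4)*(t^2 + 3*t - 4) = (t + 4)^2*(t - 1)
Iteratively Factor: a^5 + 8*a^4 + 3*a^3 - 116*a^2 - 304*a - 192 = (a + 3)*(a^4 + 5*a^3 - 12*a^2 - 80*a - 64) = (a + 3)*(a + 4)*(a^3 + a^2 - 16*a - 16) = (a + 1)*(a + 3)*(a + 4)*(a^2 - 16) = (a + 1)*(a + 3)*(a + 4)^2*(a - 4)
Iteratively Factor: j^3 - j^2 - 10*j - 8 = (j + 1)*(j^2 - 2*j - 8) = (j - 4)*(j + 1)*(j + 2)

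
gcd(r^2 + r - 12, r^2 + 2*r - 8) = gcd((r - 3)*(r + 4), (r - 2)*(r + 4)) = r + 4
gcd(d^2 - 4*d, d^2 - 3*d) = d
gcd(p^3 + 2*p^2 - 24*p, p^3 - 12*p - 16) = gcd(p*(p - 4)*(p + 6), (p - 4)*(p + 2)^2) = p - 4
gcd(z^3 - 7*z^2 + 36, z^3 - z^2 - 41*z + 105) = z - 3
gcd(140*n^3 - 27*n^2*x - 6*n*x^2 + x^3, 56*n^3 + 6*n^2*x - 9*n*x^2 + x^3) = 28*n^2 - 11*n*x + x^2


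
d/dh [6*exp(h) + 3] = 6*exp(h)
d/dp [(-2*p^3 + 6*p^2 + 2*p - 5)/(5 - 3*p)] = (12*p^3 - 48*p^2 + 60*p - 5)/(9*p^2 - 30*p + 25)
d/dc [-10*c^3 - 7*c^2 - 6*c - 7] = -30*c^2 - 14*c - 6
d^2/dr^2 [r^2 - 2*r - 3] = 2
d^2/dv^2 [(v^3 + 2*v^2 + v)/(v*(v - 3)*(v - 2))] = 2*(7*v^3 - 15*v^2 - 51*v + 115)/(v^6 - 15*v^5 + 93*v^4 - 305*v^3 + 558*v^2 - 540*v + 216)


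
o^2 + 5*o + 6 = (o + 2)*(o + 3)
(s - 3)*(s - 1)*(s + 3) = s^3 - s^2 - 9*s + 9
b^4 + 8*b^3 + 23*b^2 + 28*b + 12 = (b + 1)*(b + 2)^2*(b + 3)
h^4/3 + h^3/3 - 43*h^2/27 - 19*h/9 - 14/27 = (h/3 + 1/3)*(h - 7/3)*(h + 1/3)*(h + 2)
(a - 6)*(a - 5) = a^2 - 11*a + 30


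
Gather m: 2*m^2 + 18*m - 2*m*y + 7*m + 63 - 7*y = 2*m^2 + m*(25 - 2*y) - 7*y + 63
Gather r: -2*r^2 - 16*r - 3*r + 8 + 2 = -2*r^2 - 19*r + 10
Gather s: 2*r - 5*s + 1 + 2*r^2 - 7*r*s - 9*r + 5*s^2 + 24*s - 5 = 2*r^2 - 7*r + 5*s^2 + s*(19 - 7*r) - 4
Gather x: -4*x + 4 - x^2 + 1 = -x^2 - 4*x + 5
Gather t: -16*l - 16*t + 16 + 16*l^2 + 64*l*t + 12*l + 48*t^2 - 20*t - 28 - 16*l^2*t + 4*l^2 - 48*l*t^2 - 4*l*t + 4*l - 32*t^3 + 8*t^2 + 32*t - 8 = 20*l^2 - 32*t^3 + t^2*(56 - 48*l) + t*(-16*l^2 + 60*l - 4) - 20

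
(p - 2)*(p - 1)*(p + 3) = p^3 - 7*p + 6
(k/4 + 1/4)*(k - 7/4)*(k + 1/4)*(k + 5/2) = k^4/4 + k^3/2 - 51*k^2/64 - 169*k/128 - 35/128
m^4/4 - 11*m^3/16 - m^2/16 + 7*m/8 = m*(m/4 + 1/4)*(m - 2)*(m - 7/4)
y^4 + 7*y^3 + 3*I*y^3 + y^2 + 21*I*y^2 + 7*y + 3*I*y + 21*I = (y + 7)*(y - I)*(y + I)*(y + 3*I)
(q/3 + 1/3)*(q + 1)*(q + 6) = q^3/3 + 8*q^2/3 + 13*q/3 + 2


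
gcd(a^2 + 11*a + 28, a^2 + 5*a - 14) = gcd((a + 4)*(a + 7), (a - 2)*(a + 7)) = a + 7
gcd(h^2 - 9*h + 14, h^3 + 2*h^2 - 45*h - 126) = h - 7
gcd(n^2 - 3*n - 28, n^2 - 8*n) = 1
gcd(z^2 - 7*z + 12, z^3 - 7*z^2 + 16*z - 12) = z - 3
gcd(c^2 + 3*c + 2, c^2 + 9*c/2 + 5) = c + 2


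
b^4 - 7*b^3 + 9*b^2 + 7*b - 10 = (b - 5)*(b - 2)*(b - 1)*(b + 1)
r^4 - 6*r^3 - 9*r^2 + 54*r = r*(r - 6)*(r - 3)*(r + 3)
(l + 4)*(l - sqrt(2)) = l^2 - sqrt(2)*l + 4*l - 4*sqrt(2)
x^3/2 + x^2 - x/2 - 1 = (x/2 + 1)*(x - 1)*(x + 1)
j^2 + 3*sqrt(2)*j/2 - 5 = (j - sqrt(2))*(j + 5*sqrt(2)/2)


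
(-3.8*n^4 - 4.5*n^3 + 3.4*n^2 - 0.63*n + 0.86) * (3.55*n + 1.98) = -13.49*n^5 - 23.499*n^4 + 3.16*n^3 + 4.4955*n^2 + 1.8056*n + 1.7028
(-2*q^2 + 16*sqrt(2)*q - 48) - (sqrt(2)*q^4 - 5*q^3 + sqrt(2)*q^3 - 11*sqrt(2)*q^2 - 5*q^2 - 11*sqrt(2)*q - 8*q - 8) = -sqrt(2)*q^4 - sqrt(2)*q^3 + 5*q^3 + 3*q^2 + 11*sqrt(2)*q^2 + 8*q + 27*sqrt(2)*q - 40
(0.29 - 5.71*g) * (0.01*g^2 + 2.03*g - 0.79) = -0.0571*g^3 - 11.5884*g^2 + 5.0996*g - 0.2291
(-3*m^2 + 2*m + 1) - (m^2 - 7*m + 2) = -4*m^2 + 9*m - 1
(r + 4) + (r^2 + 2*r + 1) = r^2 + 3*r + 5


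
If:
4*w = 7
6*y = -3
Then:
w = 7/4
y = -1/2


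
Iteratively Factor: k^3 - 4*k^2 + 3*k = (k - 3)*(k^2 - k) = k*(k - 3)*(k - 1)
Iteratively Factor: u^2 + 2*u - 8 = (u + 4)*(u - 2)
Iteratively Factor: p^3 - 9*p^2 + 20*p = (p - 4)*(p^2 - 5*p) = p*(p - 4)*(p - 5)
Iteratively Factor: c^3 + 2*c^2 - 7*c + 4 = (c - 1)*(c^2 + 3*c - 4) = (c - 1)*(c + 4)*(c - 1)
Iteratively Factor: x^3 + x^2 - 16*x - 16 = (x + 1)*(x^2 - 16) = (x + 1)*(x + 4)*(x - 4)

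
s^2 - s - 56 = (s - 8)*(s + 7)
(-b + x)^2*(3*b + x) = 3*b^3 - 5*b^2*x + b*x^2 + x^3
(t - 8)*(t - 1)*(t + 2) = t^3 - 7*t^2 - 10*t + 16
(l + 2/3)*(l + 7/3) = l^2 + 3*l + 14/9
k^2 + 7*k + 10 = (k + 2)*(k + 5)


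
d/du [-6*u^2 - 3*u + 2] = -12*u - 3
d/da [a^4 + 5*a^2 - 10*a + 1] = 4*a^3 + 10*a - 10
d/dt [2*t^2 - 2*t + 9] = 4*t - 2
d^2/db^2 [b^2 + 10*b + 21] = 2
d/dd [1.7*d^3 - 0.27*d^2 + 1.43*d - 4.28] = 5.1*d^2 - 0.54*d + 1.43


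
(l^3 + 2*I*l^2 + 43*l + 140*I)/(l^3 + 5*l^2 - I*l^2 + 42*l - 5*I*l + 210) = (l^2 + 9*I*l - 20)/(l^2 + l*(5 + 6*I) + 30*I)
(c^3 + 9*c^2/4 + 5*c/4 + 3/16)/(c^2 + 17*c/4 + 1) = (c^2 + 2*c + 3/4)/(c + 4)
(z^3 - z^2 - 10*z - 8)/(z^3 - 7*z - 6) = (z - 4)/(z - 3)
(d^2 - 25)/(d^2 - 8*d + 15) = (d + 5)/(d - 3)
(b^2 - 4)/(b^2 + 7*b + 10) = (b - 2)/(b + 5)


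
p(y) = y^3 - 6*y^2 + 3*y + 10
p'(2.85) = -6.83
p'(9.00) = 138.00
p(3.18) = -8.98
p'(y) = 3*y^2 - 12*y + 3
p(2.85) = -7.04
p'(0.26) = 0.08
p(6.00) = 28.00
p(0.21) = 10.37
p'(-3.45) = 80.11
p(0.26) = 10.39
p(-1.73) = -18.33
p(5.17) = 3.33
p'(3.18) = -4.82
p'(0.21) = 0.61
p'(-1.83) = 35.01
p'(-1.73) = 32.74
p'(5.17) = 21.15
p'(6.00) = 39.00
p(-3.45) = -112.83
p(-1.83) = -21.71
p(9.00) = 280.00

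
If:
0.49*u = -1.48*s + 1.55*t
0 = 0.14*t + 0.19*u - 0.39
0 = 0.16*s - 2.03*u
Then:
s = 2.56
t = 2.51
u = 0.20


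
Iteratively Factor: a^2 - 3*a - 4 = (a - 4)*(a + 1)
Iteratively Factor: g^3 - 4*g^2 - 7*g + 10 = (g - 1)*(g^2 - 3*g - 10) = (g - 5)*(g - 1)*(g + 2)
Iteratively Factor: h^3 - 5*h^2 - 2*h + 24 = (h + 2)*(h^2 - 7*h + 12) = (h - 3)*(h + 2)*(h - 4)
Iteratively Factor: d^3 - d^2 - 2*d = (d - 2)*(d^2 + d) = (d - 2)*(d + 1)*(d)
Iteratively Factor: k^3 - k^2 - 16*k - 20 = (k - 5)*(k^2 + 4*k + 4) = (k - 5)*(k + 2)*(k + 2)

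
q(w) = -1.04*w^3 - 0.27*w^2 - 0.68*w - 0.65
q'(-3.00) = -27.14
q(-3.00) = 27.04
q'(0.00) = -0.68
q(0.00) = -0.65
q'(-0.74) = -1.99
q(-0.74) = 0.13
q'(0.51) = -1.77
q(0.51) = -1.20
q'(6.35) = -129.92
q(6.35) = -282.14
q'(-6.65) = -135.06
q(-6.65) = 297.77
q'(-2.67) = -21.48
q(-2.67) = 19.04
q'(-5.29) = -85.13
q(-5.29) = 149.35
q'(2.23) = -17.40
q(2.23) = -15.04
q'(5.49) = -97.68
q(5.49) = -184.61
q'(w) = -3.12*w^2 - 0.54*w - 0.68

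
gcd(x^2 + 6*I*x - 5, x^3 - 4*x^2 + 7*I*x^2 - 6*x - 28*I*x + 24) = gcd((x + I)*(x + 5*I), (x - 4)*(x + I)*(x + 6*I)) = x + I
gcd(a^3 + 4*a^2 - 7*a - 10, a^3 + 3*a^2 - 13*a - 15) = a^2 + 6*a + 5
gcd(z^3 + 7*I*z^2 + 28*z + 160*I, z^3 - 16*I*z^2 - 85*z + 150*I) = z - 5*I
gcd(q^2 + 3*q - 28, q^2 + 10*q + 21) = q + 7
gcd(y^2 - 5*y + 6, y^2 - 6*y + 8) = y - 2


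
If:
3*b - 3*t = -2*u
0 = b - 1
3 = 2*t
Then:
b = 1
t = 3/2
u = 3/4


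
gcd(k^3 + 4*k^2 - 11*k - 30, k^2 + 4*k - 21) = k - 3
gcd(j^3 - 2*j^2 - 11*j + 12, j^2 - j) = j - 1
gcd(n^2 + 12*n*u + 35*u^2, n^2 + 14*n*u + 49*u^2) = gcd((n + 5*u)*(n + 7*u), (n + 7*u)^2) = n + 7*u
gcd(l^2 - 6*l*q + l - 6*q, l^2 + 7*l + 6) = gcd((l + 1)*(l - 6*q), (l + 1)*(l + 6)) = l + 1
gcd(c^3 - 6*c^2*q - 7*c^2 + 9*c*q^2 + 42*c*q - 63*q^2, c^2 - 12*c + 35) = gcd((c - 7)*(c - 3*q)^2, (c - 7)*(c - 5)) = c - 7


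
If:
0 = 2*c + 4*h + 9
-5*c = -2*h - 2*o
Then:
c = o/3 - 3/4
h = -o/6 - 15/8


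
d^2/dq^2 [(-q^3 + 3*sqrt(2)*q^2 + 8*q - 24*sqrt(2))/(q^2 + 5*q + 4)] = 2*(-15*sqrt(2)*q^3 - 13*q^3 - 108*sqrt(2)*q^2 - 60*q^2 - 360*sqrt(2)*q - 144*q - 456*sqrt(2) - 160)/(q^6 + 15*q^5 + 87*q^4 + 245*q^3 + 348*q^2 + 240*q + 64)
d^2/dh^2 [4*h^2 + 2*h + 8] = 8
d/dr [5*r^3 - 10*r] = 15*r^2 - 10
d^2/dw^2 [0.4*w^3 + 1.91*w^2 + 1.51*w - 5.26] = 2.4*w + 3.82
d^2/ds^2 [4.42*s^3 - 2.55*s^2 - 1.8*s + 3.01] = 26.52*s - 5.1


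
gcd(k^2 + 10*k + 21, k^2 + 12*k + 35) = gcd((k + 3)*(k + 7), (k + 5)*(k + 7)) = k + 7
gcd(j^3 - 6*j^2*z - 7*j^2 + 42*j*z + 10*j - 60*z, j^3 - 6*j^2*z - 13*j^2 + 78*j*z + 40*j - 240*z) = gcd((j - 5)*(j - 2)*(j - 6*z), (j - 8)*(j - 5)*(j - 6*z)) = -j^2 + 6*j*z + 5*j - 30*z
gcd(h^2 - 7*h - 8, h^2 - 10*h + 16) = h - 8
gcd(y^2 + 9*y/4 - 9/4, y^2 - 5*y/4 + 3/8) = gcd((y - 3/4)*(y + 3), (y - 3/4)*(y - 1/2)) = y - 3/4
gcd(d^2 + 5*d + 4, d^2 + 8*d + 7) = d + 1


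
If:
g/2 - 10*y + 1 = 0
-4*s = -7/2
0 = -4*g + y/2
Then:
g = 2/159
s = 7/8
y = 16/159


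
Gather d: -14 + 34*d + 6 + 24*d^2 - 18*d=24*d^2 + 16*d - 8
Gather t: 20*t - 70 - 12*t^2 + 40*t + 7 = -12*t^2 + 60*t - 63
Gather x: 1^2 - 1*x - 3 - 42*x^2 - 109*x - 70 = -42*x^2 - 110*x - 72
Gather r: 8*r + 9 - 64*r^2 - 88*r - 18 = -64*r^2 - 80*r - 9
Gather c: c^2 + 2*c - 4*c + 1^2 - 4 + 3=c^2 - 2*c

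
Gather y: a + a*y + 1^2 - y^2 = a*y + a - y^2 + 1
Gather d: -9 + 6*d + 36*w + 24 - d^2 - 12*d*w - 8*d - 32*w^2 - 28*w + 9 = -d^2 + d*(-12*w - 2) - 32*w^2 + 8*w + 24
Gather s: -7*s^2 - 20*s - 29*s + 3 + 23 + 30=-7*s^2 - 49*s + 56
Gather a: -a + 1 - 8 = -a - 7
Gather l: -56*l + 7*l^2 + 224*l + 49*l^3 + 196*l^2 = 49*l^3 + 203*l^2 + 168*l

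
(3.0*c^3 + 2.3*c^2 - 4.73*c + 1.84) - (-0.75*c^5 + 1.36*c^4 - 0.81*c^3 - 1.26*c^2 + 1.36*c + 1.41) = 0.75*c^5 - 1.36*c^4 + 3.81*c^3 + 3.56*c^2 - 6.09*c + 0.43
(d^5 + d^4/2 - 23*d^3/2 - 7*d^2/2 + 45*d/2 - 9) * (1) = d^5 + d^4/2 - 23*d^3/2 - 7*d^2/2 + 45*d/2 - 9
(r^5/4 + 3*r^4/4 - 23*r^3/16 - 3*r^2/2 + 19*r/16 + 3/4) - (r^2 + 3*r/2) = r^5/4 + 3*r^4/4 - 23*r^3/16 - 5*r^2/2 - 5*r/16 + 3/4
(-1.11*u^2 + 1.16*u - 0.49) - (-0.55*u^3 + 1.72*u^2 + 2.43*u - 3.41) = 0.55*u^3 - 2.83*u^2 - 1.27*u + 2.92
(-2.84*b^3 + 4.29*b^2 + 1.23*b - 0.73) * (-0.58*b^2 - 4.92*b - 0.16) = 1.6472*b^5 + 11.4846*b^4 - 21.3658*b^3 - 6.3146*b^2 + 3.3948*b + 0.1168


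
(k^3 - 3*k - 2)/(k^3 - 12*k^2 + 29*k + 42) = (k^2 - k - 2)/(k^2 - 13*k + 42)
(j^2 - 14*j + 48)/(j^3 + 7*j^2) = (j^2 - 14*j + 48)/(j^2*(j + 7))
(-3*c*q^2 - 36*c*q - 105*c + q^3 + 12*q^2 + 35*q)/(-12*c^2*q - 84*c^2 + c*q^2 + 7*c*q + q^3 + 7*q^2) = (q + 5)/(4*c + q)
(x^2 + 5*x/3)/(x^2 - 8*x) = (x + 5/3)/(x - 8)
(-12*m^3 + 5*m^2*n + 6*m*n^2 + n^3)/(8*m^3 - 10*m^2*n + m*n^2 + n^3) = (-3*m - n)/(2*m - n)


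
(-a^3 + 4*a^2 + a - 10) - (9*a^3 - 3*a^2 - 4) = -10*a^3 + 7*a^2 + a - 6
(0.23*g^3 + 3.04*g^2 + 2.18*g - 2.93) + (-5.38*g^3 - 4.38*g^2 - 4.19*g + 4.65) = -5.15*g^3 - 1.34*g^2 - 2.01*g + 1.72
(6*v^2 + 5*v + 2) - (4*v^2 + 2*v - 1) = 2*v^2 + 3*v + 3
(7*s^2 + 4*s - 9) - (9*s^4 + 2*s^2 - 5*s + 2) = -9*s^4 + 5*s^2 + 9*s - 11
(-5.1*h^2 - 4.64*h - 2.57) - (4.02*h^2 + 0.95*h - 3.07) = -9.12*h^2 - 5.59*h + 0.5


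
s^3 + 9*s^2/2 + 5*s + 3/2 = (s + 1/2)*(s + 1)*(s + 3)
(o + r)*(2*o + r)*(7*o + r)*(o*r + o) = 14*o^4*r + 14*o^4 + 23*o^3*r^2 + 23*o^3*r + 10*o^2*r^3 + 10*o^2*r^2 + o*r^4 + o*r^3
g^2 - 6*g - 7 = (g - 7)*(g + 1)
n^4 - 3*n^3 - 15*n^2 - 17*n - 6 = (n - 6)*(n + 1)^3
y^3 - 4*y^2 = y^2*(y - 4)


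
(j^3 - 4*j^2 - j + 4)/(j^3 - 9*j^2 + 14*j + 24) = (j - 1)/(j - 6)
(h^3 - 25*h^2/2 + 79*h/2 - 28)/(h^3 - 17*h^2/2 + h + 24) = (2*h^2 - 9*h + 7)/(2*h^2 - h - 6)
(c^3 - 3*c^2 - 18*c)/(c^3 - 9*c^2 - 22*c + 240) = c*(c + 3)/(c^2 - 3*c - 40)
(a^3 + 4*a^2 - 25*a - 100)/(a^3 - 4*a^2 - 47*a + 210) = (a^2 + 9*a + 20)/(a^2 + a - 42)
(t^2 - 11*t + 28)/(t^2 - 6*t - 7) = (t - 4)/(t + 1)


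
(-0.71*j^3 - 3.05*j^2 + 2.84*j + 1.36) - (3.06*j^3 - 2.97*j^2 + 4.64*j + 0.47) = -3.77*j^3 - 0.0799999999999996*j^2 - 1.8*j + 0.89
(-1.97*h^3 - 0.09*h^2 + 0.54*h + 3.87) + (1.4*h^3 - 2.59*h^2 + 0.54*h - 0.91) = -0.57*h^3 - 2.68*h^2 + 1.08*h + 2.96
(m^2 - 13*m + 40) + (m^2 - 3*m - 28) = 2*m^2 - 16*m + 12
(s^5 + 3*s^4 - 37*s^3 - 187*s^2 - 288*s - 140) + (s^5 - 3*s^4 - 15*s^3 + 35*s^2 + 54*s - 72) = 2*s^5 - 52*s^3 - 152*s^2 - 234*s - 212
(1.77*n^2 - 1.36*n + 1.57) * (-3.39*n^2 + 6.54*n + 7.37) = -6.0003*n^4 + 16.1862*n^3 - 1.1718*n^2 + 0.2446*n + 11.5709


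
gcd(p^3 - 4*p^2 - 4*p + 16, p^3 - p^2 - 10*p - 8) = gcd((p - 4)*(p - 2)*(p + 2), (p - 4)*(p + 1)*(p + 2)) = p^2 - 2*p - 8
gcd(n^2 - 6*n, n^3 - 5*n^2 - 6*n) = n^2 - 6*n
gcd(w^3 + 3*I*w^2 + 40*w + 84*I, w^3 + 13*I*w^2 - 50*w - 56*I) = w^2 + 9*I*w - 14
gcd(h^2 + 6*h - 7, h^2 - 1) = h - 1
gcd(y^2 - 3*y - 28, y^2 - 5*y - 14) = y - 7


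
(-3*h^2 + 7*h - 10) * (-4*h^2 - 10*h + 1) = 12*h^4 + 2*h^3 - 33*h^2 + 107*h - 10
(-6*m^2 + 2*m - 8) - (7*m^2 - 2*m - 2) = -13*m^2 + 4*m - 6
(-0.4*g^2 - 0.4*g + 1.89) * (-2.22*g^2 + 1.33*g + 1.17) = 0.888*g^4 + 0.356*g^3 - 5.1958*g^2 + 2.0457*g + 2.2113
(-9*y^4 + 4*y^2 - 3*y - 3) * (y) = -9*y^5 + 4*y^3 - 3*y^2 - 3*y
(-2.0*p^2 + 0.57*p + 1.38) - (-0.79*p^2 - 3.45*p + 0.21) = -1.21*p^2 + 4.02*p + 1.17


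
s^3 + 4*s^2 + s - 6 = (s - 1)*(s + 2)*(s + 3)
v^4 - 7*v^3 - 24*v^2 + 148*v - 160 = (v - 8)*(v - 2)^2*(v + 5)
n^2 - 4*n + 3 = (n - 3)*(n - 1)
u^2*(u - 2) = u^3 - 2*u^2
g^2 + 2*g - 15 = (g - 3)*(g + 5)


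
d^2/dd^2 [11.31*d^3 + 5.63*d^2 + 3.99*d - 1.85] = 67.86*d + 11.26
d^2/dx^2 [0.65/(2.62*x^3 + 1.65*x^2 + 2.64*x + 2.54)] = (-(10.218*x + 2.145)*(2.62*x^3 + 1.65*x^2 + 2.64*x + 2.54) + 0.65*(7.86*x^2 + 3.3*x + 2.64)*(15.72*x^2 + 6.6*x + 5.28))/(2.62*x^3 + 1.65*x^2 + 2.64*x + 2.54)^3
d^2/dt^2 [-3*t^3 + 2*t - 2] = -18*t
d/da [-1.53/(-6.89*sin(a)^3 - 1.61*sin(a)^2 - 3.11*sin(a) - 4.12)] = (-4.9266*sin(a) + 15.81255*cos(2*a) - 20.57085)*cos(a)/(6.89*sin(a)^3 + 1.61*sin(a)^2 + 3.11*sin(a) + 4.12)^2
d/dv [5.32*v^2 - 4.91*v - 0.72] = 10.64*v - 4.91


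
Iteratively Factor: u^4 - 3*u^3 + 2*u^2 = (u - 1)*(u^3 - 2*u^2) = u*(u - 1)*(u^2 - 2*u) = u*(u - 2)*(u - 1)*(u)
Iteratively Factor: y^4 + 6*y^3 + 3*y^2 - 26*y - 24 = (y + 1)*(y^3 + 5*y^2 - 2*y - 24) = (y - 2)*(y + 1)*(y^2 + 7*y + 12) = (y - 2)*(y + 1)*(y + 4)*(y + 3)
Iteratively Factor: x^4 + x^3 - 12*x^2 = (x + 4)*(x^3 - 3*x^2) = x*(x + 4)*(x^2 - 3*x) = x^2*(x + 4)*(x - 3)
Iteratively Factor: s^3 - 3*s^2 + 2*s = (s - 1)*(s^2 - 2*s) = (s - 2)*(s - 1)*(s)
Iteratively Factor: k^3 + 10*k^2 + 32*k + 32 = (k + 2)*(k^2 + 8*k + 16) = (k + 2)*(k + 4)*(k + 4)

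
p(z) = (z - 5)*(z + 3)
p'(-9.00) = -20.00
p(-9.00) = 84.00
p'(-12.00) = -26.00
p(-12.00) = 153.00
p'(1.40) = 0.80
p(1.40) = -15.84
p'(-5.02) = -12.04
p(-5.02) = 20.24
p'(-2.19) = -6.38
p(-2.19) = -5.82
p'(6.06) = 10.12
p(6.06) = 9.60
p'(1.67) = 1.34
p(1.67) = -15.55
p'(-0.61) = -3.22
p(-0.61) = -13.41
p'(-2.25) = -6.50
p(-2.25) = -5.44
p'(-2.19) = -6.38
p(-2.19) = -5.82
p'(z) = 2*z - 2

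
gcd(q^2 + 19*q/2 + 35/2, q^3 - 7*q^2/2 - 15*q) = q + 5/2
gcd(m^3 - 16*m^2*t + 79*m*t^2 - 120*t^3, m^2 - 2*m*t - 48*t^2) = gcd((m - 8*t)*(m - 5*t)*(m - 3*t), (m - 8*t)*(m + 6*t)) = -m + 8*t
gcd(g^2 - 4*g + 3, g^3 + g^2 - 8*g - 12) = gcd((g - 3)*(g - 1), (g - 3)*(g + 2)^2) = g - 3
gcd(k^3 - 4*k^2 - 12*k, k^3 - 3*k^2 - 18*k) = k^2 - 6*k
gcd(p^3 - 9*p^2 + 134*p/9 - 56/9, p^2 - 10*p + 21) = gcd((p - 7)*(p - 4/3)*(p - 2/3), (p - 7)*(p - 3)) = p - 7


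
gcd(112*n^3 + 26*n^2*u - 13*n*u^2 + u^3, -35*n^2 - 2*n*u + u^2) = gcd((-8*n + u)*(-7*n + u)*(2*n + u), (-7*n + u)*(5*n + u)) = -7*n + u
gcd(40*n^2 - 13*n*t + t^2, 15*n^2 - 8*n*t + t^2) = -5*n + t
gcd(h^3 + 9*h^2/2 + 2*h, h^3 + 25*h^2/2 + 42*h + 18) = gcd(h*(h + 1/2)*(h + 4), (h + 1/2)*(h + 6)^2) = h + 1/2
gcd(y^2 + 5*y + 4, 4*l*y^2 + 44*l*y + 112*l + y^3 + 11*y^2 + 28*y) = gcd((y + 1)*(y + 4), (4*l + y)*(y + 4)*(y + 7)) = y + 4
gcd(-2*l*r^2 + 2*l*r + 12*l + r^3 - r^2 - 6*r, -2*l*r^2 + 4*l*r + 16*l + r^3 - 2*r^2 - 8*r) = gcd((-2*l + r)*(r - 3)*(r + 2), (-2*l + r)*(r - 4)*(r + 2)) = -2*l*r - 4*l + r^2 + 2*r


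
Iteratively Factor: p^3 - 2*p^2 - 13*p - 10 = (p + 1)*(p^2 - 3*p - 10) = (p + 1)*(p + 2)*(p - 5)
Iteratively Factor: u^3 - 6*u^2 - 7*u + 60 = (u - 5)*(u^2 - u - 12) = (u - 5)*(u - 4)*(u + 3)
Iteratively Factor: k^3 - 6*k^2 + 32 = (k - 4)*(k^2 - 2*k - 8) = (k - 4)*(k + 2)*(k - 4)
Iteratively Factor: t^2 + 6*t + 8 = (t + 2)*(t + 4)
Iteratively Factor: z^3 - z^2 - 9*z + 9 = (z + 3)*(z^2 - 4*z + 3) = (z - 3)*(z + 3)*(z - 1)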